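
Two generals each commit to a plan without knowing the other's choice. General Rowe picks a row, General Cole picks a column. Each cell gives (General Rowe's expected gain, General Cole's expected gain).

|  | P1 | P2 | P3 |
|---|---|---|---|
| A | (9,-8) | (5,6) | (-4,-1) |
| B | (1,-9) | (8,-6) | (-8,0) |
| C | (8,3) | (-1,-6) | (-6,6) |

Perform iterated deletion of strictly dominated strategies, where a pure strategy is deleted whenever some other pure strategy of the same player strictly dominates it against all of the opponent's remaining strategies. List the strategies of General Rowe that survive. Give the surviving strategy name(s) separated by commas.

A, B

Row C is eliminated: A beats it against every remaining column (P1: 9>8, P2: 5>-1, P3: -4>-6).
General Cole's strategy P1 is strictly dominated by P2 (A: 6>-8, B: -6>-9) and is removed.
Among the remaining strategies, none is strictly dominated by another pure strategy of the same player, so the elimination stops.
Surviving strategies — General Rowe: {A, B}; General Cole: {P2, P3}.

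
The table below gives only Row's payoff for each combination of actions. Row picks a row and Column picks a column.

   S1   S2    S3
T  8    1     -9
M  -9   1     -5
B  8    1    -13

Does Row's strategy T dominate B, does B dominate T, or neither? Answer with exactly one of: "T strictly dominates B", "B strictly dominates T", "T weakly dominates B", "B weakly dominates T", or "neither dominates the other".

T's payoffs vs B's, by Column's action — S1: 8=8, S2: 1=1, S3: -9>-13.
T is at least as good everywhere and strictly better somewhere (tied only at S1, S2), so T weakly but not strictly dominates B.

T weakly dominates B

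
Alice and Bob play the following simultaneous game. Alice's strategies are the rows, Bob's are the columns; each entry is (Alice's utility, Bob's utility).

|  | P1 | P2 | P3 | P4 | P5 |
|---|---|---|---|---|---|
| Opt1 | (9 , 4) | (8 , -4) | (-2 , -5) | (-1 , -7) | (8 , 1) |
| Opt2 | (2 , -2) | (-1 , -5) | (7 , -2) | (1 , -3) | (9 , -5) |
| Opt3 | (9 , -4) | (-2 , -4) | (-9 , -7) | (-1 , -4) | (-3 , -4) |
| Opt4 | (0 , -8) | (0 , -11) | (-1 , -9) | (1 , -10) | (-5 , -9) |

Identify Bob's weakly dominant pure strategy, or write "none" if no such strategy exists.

P1 vs P2: Opt1: 4>-4, Opt2: -2>-5, Opt3: -4=-4, Opt4: -8>-11.
P1 vs P3: Opt1: 4>-5, Opt2: -2=-2, Opt3: -4>-7, Opt4: -8>-9.
P1 vs P4: Opt1: 4>-7, Opt2: -2>-3, Opt3: -4=-4, Opt4: -8>-10.
P1 vs P5: Opt1: 4>1, Opt2: -2>-5, Opt3: -4=-4, Opt4: -8>-9.
P1 is at least as good as every other strategy against every opponent action, so it is weakly dominant.

P1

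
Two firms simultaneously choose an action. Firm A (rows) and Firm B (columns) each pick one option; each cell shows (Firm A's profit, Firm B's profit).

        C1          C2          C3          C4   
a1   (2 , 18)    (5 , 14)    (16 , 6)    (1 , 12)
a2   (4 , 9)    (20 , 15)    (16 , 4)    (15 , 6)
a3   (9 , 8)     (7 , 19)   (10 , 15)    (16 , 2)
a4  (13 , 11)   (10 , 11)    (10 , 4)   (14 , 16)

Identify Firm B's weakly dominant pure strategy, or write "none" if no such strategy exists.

C1 fails to dominate C2 at a2 (9<15).
C2 fails to dominate C1 at a1 (14<18).
C3 fails to dominate C1 at a1 (6<18).
C4 fails to dominate C1 at a1 (12<18).
No single strategy dominates all the others.

none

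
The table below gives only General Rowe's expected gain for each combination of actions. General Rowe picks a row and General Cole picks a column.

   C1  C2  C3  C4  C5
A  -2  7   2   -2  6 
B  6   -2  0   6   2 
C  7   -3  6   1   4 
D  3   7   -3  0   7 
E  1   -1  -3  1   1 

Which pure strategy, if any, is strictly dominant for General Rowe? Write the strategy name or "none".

A fails to dominate B at C1 (-2<6).
B fails to dominate A at C2 (-2<7).
C fails to dominate A at C2 (-3<7).
D fails to dominate A at C2 (7=7).
E fails to dominate A at C2 (-1<7).
No single strategy dominates all the others.

none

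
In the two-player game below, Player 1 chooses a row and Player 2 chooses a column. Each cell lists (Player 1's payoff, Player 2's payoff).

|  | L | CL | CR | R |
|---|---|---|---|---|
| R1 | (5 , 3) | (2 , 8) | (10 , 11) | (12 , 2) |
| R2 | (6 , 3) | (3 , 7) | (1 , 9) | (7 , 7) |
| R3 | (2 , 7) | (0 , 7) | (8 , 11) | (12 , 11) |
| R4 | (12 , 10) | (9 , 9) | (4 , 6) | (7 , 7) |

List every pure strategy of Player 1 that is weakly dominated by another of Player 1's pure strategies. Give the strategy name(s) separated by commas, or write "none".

Nothing dominates R1: R2 at CR (10>1); R3 at L (5>2); R4 at CR (10>4).
R2 is weakly dominated by R4 (L: 12>6, CL: 9>3, CR: 4>1, R: 7=7).
R3 is weakly dominated by R1 (L: 5>2, CL: 2>0, CR: 10>8, R: 12=12).
R4: no other strategy beats it everywhere (R1 at L (12>5); R2 at L (12>6); R3 at L (12>2)).

R2, R3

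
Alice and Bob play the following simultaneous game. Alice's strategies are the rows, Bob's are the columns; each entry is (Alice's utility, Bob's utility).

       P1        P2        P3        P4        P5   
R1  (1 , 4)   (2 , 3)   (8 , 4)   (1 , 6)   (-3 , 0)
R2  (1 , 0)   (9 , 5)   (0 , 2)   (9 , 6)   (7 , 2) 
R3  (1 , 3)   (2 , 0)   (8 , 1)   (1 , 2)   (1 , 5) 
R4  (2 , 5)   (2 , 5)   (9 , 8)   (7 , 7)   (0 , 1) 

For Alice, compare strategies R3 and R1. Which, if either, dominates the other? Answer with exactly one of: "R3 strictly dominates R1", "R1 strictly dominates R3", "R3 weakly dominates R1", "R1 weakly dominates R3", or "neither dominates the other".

R3's payoffs vs R1's, by Bob's action — P1: 1=1, P2: 2=2, P3: 8=8, P4: 1=1, P5: 1>-3.
R3 is at least as good everywhere and strictly better somewhere (tied only at P1, P2, P3, P4), so R3 weakly but not strictly dominates R1.

R3 weakly dominates R1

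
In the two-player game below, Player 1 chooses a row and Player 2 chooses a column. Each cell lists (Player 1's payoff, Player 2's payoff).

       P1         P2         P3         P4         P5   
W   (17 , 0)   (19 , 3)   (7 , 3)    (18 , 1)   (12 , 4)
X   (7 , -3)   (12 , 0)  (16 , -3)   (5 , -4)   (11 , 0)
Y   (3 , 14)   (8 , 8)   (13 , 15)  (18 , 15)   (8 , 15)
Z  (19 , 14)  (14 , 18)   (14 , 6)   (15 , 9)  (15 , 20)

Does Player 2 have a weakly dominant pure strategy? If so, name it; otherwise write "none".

P5

P5 vs P1: W: 4>0, X: 0>-3, Y: 15>14, Z: 20>14.
P5 vs P2: W: 4>3, X: 0=0, Y: 15>8, Z: 20>18.
P5 vs P3: W: 4>3, X: 0>-3, Y: 15=15, Z: 20>6.
P5 vs P4: W: 4>1, X: 0>-4, Y: 15=15, Z: 20>9.
P5 is at least as good as every other strategy against every opponent action, so it is weakly dominant.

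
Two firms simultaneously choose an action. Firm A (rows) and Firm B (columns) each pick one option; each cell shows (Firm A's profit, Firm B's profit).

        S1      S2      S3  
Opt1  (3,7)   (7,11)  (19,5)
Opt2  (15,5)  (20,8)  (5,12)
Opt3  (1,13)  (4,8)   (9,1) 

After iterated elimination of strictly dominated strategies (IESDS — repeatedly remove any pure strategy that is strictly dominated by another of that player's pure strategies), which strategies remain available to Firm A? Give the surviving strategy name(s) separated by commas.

Opt1, Opt2

Row Opt3 is eliminated: Opt1 beats it against every remaining column (S1: 3>1, S2: 7>4, S3: 19>9).
Firm B's strategy S1 is strictly dominated by S2 (Opt1: 11>7, Opt2: 8>5) and is removed.
Among the remaining strategies, none is strictly dominated by another pure strategy of the same player, so the elimination stops.
Surviving strategies — Firm A: {Opt1, Opt2}; Firm B: {S2, S3}.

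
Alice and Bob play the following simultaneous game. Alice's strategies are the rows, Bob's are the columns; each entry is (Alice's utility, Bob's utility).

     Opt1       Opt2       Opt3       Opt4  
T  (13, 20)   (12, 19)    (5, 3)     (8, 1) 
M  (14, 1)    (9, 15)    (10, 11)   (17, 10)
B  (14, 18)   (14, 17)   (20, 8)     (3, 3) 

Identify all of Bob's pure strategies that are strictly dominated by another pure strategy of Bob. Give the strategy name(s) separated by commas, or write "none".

Opt3, Opt4

Opt1: no other strategy beats it everywhere (Opt2 at T (20>19); Opt3 at T (20>3); Opt4 at T (20>1)).
Opt2 is not dominated — it holds its own against Opt1 at M (15>1); Opt3 at T (19>3); Opt4 at T (19>1).
Opt3 is strictly dominated by Opt2 (T: 19>3, M: 15>11, B: 17>8).
Opt4 is strictly dominated by Opt2 (T: 19>1, M: 15>10, B: 17>3).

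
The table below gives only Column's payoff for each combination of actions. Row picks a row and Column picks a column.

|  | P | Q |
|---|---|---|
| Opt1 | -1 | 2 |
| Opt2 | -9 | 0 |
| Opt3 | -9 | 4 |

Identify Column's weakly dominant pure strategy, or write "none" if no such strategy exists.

Q vs P: Opt1: 2>-1, Opt2: 0>-9, Opt3: 4>-9.
Q is at least as good as every other strategy against every opponent action, so it is weakly dominant.

Q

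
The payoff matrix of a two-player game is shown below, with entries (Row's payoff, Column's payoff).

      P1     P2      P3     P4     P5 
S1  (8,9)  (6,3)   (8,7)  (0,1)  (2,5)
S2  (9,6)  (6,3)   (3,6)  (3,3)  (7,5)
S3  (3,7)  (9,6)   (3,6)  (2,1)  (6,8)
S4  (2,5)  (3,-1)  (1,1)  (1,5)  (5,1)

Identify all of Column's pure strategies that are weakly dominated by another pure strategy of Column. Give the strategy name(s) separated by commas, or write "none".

P2, P3, P4

P1 is not dominated — it holds its own against P2 at S1 (9>3); P3 at S1 (9>7); P4 at S1 (9>1); P5 at S1 (9>5).
P2: dominated, since P1 does at least as well everywhere (S1: 9>3, S2: 6>3, S3: 7>6, S4: 5>-1).
P3: dominated, since P1 does at least as well everywhere (S1: 9>7, S2: 6=6, S3: 7>6, S4: 5>1).
P4 is weakly dominated by P1 (S1: 9>1, S2: 6>3, S3: 7>1, S4: 5=5).
Nothing dominates P5: P1 at S3 (8>7); P2 at S1 (5>3); P3 at S3 (8>6); P4 at S1 (5>1).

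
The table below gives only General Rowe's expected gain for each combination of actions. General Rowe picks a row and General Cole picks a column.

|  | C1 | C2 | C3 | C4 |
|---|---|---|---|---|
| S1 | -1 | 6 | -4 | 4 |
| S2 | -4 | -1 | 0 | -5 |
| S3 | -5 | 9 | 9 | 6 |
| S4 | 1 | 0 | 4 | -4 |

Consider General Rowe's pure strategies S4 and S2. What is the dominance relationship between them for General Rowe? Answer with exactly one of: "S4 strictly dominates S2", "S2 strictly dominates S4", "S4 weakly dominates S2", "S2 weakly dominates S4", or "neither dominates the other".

S4 strictly dominates S2

S4's payoffs vs S2's, by General Cole's action — C1: 1>-4, C2: 0>-1, C3: 4>0, C4: -4>-5.
S4 gives a strictly higher payoff against each choice by General Cole, so S4 strictly dominates S2.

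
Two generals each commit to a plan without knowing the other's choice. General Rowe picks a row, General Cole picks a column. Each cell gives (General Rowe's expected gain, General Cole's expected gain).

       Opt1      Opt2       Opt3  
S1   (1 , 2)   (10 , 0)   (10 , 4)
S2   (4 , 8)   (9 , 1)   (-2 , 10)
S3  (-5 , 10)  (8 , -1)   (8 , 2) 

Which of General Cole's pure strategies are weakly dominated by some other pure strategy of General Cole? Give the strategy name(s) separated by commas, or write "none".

Nothing dominates Opt1: Opt2 at S1 (2>0); Opt3 at S3 (10>2).
Opt1 weakly dominates Opt2 — S1: 2>0, S2: 8>1, S3: 10>-1.
Opt3 is not dominated — it holds its own against Opt1 at S1 (4>2); Opt2 at S1 (4>0).

Opt2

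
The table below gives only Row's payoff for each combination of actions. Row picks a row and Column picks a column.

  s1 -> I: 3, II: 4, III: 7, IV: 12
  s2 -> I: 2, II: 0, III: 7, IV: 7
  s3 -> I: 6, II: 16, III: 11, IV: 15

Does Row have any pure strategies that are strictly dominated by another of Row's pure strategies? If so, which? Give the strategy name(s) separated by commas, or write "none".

s1, s2

s3 strictly dominates s1 — I: 6>3, II: 16>4, III: 11>7, IV: 15>12.
s2 is strictly dominated by s3 (I: 6>2, II: 16>0, III: 11>7, IV: 15>7).
Nothing dominates s3: s1 at I (6>3); s2 at I (6>2).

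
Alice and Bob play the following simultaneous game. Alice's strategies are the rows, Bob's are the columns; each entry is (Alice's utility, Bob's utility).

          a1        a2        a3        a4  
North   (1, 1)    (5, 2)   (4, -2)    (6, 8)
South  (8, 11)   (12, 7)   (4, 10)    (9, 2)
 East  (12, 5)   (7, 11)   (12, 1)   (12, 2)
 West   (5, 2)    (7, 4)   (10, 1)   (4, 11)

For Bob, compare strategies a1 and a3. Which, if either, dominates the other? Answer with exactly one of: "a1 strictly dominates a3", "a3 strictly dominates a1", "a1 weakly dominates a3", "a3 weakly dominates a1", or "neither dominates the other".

a1 strictly dominates a3

Compare a1 to a3 across each choice by Alice: North: 1>-2, South: 11>10, East: 5>1, West: 2>1.
a1 gives a strictly higher payoff against each choice by Alice, so a1 strictly dominates a3.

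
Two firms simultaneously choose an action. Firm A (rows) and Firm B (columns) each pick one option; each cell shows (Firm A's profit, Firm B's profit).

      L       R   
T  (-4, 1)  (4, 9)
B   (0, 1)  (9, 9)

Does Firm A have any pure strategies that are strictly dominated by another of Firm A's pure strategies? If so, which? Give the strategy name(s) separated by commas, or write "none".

T

B strictly dominates T — L: 0>-4, R: 9>4.
Nothing dominates B: T at L (0>-4).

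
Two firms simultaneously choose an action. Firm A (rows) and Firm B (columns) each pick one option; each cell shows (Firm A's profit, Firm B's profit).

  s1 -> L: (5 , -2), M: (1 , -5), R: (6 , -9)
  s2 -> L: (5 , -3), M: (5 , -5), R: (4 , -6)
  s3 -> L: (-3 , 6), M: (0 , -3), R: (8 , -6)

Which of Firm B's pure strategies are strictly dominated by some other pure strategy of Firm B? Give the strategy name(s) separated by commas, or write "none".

M, R

Nothing dominates L: M at s1 (-2>-5); R at s1 (-2>-9).
L strictly dominates M — s1: -2>-5, s2: -3>-5, s3: 6>-3.
L strictly dominates R — s1: -2>-9, s2: -3>-6, s3: 6>-6.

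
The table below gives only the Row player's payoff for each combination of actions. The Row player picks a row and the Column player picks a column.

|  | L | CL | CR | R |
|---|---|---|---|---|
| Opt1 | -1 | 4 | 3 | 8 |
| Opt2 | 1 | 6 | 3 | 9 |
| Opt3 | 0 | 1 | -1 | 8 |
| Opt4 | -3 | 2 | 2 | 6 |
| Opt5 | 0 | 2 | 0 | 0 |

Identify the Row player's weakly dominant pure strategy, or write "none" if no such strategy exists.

Opt2 vs Opt1: L: 1>-1, CL: 6>4, CR: 3=3, R: 9>8.
Opt2 vs Opt3: L: 1>0, CL: 6>1, CR: 3>-1, R: 9>8.
Opt2 vs Opt4: L: 1>-3, CL: 6>2, CR: 3>2, R: 9>6.
Opt2 vs Opt5: L: 1>0, CL: 6>2, CR: 3>0, R: 9>0.
Opt2 is at least as good as every other strategy against every opponent action, so it is weakly dominant.

Opt2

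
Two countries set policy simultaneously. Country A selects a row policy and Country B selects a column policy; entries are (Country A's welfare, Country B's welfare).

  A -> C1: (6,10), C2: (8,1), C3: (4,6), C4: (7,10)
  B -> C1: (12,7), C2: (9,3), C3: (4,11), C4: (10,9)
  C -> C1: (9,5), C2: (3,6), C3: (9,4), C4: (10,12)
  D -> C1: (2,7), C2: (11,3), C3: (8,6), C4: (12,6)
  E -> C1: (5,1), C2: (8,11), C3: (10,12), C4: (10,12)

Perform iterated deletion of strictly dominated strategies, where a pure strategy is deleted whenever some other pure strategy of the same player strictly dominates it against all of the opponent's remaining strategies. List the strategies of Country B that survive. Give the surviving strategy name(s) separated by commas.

Column C2 is eliminated: C4 beats it against every remaining row (A: 10>1, B: 9>3, C: 12>6, D: 6>3, E: 12>11).
Row A is eliminated: C beats it against every remaining column (C1: 9>6, C3: 9>4, C4: 10>7).
Among the remaining strategies, none is strictly dominated by another pure strategy of the same player, so the elimination stops.
Surviving strategies — Country A: {B, C, D, E}; Country B: {C1, C3, C4}.

C1, C3, C4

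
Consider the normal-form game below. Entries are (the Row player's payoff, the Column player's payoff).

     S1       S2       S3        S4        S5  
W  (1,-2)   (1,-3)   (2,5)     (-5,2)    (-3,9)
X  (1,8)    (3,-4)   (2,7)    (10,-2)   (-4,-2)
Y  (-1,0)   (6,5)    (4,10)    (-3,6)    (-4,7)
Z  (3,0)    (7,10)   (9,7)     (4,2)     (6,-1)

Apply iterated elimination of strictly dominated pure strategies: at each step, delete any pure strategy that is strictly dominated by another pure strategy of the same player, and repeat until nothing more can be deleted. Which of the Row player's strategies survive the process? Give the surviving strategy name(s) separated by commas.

Z

Row W is eliminated: Z beats it against every remaining column (S1: 3>1, S2: 7>1, S3: 9>2, S4: 4>-5, S5: 6>-3).
The Row player's strategy Y is strictly dominated by Z (S1: 3>-1, S2: 7>6, S3: 9>4, S4: 4>-3, S5: 6>-4) and is removed.
For the Column player, S3 strictly dominates S4 on the remaining rows (X: 7>-2, Z: 7>2); eliminate S4.
The Row player's strategy X is strictly dominated by Z (S1: 3>1, S2: 7>3, S3: 9>2, S5: 6>-4) and is removed.
The Column player's strategy S1 is strictly dominated by S2 (Z: 10>0) and is removed.
Column S3 is eliminated: S2 beats it against every remaining row (Z: 10>7).
The Column player's strategy S5 is strictly dominated by S2 (Z: 10>-1) and is removed.
Among the remaining strategies, none is strictly dominated by another pure strategy of the same player, so the elimination stops.
Surviving strategies — the Row player: {Z}; the Column player: {S2}.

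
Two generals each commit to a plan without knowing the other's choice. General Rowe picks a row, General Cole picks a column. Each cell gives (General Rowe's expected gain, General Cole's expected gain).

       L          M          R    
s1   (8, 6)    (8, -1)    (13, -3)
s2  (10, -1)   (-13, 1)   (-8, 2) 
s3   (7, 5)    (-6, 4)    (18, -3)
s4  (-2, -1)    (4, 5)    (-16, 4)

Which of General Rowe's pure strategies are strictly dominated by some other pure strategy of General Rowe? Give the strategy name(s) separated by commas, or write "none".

s4

s1 is not dominated — it holds its own against s2 at M (8>-13); s3 at L (8>7); s4 at L (8>-2).
s2: no other strategy beats it everywhere (s1 at L (10>8); s3 at L (10>7); s4 at L (10>-2)).
Nothing dominates s3: s1 at R (18>13); s2 at M (-6>-13); s4 at L (7>-2).
s4: dominated, since s1 does at least as well everywhere (L: 8>-2, M: 8>4, R: 13>-16).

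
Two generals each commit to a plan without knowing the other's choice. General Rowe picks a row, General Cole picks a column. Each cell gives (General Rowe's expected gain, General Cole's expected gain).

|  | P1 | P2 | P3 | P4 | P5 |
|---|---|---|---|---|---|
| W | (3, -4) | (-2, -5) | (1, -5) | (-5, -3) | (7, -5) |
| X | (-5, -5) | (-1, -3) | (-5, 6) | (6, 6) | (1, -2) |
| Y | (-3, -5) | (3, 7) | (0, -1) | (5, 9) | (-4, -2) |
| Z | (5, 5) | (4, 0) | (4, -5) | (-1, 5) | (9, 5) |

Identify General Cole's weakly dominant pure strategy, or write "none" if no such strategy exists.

P4 vs P1: W: -3>-4, X: 6>-5, Y: 9>-5, Z: 5=5.
P4 vs P2: W: -3>-5, X: 6>-3, Y: 9>7, Z: 5>0.
P4 vs P3: W: -3>-5, X: 6=6, Y: 9>-1, Z: 5>-5.
P4 vs P5: W: -3>-5, X: 6>-2, Y: 9>-2, Z: 5=5.
P4 is at least as good as every other strategy against every opponent action, so it is weakly dominant.

P4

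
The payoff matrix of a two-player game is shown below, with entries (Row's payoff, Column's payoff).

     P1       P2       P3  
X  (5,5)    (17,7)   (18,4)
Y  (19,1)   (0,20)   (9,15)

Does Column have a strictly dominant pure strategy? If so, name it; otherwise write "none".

P2 vs P1: X: 7>5, Y: 20>1.
P2 vs P3: X: 7>4, Y: 20>15.
P2 strictly beats every other strategy against every opponent action, so it is strictly dominant.

P2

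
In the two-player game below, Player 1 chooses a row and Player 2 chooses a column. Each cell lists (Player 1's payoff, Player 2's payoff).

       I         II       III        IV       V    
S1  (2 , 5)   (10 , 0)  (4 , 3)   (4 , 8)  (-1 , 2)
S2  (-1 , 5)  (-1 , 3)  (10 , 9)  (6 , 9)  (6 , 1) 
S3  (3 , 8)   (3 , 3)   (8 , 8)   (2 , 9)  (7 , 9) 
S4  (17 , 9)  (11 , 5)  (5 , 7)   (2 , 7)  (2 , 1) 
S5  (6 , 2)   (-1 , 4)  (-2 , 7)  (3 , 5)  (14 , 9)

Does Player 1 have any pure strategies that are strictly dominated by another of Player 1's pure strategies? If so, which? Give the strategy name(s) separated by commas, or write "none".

S1: no other strategy beats it everywhere (S2 at I (2>-1); S3 at II (10>3); S4 at IV (4>2); S5 at II (10>-1)).
S2 is not dominated — it holds its own against S1 at III (10>4); S3 at III (10>8); S4 at III (10>5); S5 at II (-1=-1).
Nothing dominates S3: S1 at I (3>2); S2 at I (3>-1); S4 at III (8>5); S5 at II (3>-1).
S4: no other strategy beats it everywhere (S1 at I (17>2); S2 at I (17>-1); S3 at I (17>3); S5 at I (17>6)).
S5: no other strategy beats it everywhere (S1 at I (6>2); S2 at I (6>-1); S3 at I (6>3); S4 at IV (3>2)).

none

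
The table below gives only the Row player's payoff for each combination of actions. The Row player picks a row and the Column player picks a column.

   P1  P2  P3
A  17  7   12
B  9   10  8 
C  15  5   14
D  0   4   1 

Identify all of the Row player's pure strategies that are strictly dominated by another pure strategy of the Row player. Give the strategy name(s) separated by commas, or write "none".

D

Nothing dominates A: B at P1 (17>9); C at P1 (17>15); D at P1 (17>0).
B: no other strategy beats it everywhere (A at P2 (10>7); C at P2 (10>5); D at P1 (9>0)).
Nothing dominates C: A at P3 (14>12); B at P1 (15>9); D at P1 (15>0).
A strictly dominates D — P1: 17>0, P2: 7>4, P3: 12>1.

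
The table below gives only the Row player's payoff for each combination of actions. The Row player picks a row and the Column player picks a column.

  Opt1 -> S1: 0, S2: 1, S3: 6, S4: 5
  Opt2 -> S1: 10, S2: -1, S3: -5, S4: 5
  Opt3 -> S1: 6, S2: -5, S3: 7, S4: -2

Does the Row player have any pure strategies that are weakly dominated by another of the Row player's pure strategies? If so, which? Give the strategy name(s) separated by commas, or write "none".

Opt1 is not dominated — it holds its own against Opt2 at S2 (1>-1); Opt3 at S2 (1>-5).
Nothing dominates Opt2: Opt1 at S1 (10>0); Opt3 at S1 (10>6).
Nothing dominates Opt3: Opt1 at S1 (6>0); Opt2 at S3 (7>-5).

none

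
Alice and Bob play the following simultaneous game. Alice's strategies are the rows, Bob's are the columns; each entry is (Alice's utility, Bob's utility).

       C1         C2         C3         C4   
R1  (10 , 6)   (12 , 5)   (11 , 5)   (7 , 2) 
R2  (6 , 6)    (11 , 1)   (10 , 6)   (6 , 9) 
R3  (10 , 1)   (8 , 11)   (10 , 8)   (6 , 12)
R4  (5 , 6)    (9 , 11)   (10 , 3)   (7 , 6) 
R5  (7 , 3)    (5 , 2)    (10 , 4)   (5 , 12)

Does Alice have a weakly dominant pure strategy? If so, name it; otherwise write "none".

R1

R1 vs R2: C1: 10>6, C2: 12>11, C3: 11>10, C4: 7>6.
R1 vs R3: C1: 10=10, C2: 12>8, C3: 11>10, C4: 7>6.
R1 vs R4: C1: 10>5, C2: 12>9, C3: 11>10, C4: 7=7.
R1 vs R5: C1: 10>7, C2: 12>5, C3: 11>10, C4: 7>5.
R1 is at least as good as every other strategy against every opponent action, so it is weakly dominant.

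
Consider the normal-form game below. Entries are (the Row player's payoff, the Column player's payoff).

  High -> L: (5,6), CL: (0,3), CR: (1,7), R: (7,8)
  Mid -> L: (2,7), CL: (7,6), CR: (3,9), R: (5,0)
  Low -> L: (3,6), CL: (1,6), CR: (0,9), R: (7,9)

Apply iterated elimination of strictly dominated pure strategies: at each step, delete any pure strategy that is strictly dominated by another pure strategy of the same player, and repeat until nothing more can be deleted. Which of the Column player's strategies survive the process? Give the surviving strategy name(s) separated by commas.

For the Column player, CR strictly dominates L on the remaining rows (High: 7>6, Mid: 9>7, Low: 9>6); eliminate L.
The Column player's strategy CL is strictly dominated by CR (High: 7>3, Mid: 9>6, Low: 9>6) and is removed.
Among the remaining strategies, none is strictly dominated by another pure strategy of the same player, so the elimination stops.
Surviving strategies — the Row player: {High, Mid, Low}; the Column player: {CR, R}.

CR, R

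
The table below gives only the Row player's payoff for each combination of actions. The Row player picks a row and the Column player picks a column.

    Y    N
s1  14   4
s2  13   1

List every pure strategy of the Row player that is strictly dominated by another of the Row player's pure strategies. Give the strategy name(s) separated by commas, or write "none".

s1: no other strategy beats it everywhere (s2 at Y (14>13)).
s2 is strictly dominated by s1 (Y: 14>13, N: 4>1).

s2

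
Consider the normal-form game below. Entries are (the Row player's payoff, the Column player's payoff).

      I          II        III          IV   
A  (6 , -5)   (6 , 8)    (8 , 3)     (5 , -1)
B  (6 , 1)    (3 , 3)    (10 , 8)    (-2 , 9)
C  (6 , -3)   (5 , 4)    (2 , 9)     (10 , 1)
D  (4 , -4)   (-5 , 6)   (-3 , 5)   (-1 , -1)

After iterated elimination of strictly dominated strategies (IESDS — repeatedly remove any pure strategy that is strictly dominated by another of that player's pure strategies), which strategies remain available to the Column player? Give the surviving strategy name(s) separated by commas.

II, III, IV

Row D is eliminated: A beats it against every remaining column (I: 6>4, II: 6>-5, III: 8>-3, IV: 5>-1).
The Column player's strategy I is strictly dominated by II (A: 8>-5, B: 3>1, C: 4>-3) and is removed.
Among the remaining strategies, none is strictly dominated by another pure strategy of the same player, so the elimination stops.
Surviving strategies — the Row player: {A, B, C}; the Column player: {II, III, IV}.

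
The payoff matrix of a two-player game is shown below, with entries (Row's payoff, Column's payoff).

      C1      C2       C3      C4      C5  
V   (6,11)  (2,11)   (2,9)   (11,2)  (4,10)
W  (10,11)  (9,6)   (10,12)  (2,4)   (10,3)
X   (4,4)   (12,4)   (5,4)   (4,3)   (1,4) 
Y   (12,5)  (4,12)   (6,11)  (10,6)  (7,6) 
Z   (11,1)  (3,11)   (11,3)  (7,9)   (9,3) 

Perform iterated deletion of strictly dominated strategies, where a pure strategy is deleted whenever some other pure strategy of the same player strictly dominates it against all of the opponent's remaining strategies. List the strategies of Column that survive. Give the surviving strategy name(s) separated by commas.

C1, C2, C3, C5

Column's strategy C4 is strictly dominated by C2 (V: 11>2, W: 6>4, X: 4>3, Y: 12>6, Z: 11>9) and is removed.
Row's strategy V is strictly dominated by W (C1: 10>6, C2: 9>2, C3: 10>2, C5: 10>4) and is removed.
Among the remaining strategies, none is strictly dominated by another pure strategy of the same player, so the elimination stops.
Surviving strategies — Row: {W, X, Y, Z}; Column: {C1, C2, C3, C5}.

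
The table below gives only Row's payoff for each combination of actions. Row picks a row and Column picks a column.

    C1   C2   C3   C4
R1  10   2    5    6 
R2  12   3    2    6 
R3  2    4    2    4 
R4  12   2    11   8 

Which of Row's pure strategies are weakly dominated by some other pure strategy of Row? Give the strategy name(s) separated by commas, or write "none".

R1 is weakly dominated by R4 (C1: 12>10, C2: 2=2, C3: 11>5, C4: 8>6).
Nothing dominates R2: R1 at C1 (12>10); R3 at C1 (12>2); R4 at C2 (3>2).
R3 is not dominated — it holds its own against R1 at C2 (4>2); R2 at C2 (4>3); R4 at C2 (4>2).
R4 is not dominated — it holds its own against R1 at C1 (12>10); R2 at C3 (11>2); R3 at C1 (12>2).

R1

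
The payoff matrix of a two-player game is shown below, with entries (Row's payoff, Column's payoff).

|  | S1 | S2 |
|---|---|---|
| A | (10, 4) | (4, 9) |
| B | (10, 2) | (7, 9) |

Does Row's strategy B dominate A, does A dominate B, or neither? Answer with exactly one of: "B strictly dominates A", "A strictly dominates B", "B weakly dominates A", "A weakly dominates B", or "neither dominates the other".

Compare B to A across each opponent action: S1: 10=10, S2: 7>4.
B is at least as good everywhere and strictly better somewhere (tied only at S1), so B weakly but not strictly dominates A.

B weakly dominates A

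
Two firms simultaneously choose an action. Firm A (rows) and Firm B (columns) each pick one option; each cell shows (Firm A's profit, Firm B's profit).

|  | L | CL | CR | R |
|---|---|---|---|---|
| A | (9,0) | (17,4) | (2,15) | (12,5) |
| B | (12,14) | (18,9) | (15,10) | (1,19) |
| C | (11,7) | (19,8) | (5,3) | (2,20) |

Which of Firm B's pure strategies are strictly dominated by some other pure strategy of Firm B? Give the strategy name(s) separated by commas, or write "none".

L, CL

R strictly dominates L — A: 5>0, B: 19>14, C: 20>7.
CL is strictly dominated by R (A: 5>4, B: 19>9, C: 20>8).
CR is not dominated — it holds its own against L at A (15>0); CL at A (15>4); R at A (15>5).
R is not dominated — it holds its own against L at A (5>0); CL at A (5>4); CR at B (19>10).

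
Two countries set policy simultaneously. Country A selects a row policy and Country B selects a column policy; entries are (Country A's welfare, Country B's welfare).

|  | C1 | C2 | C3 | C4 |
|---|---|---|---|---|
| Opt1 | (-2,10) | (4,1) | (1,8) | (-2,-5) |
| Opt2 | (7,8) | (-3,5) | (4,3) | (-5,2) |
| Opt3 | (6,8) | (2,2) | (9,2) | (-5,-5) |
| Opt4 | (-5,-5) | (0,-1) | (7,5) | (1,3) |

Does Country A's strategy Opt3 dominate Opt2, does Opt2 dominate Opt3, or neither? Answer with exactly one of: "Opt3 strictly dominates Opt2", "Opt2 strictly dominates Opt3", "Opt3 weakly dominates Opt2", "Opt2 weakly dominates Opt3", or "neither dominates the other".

Compare Opt3 to Opt2 across each choice by Country B: C1: 6<7, C2: 2>-3, C3: 9>4, C4: -5=-5.
Opt3 does better at C2, C3 but worse at C1; neither strategy dominates the other.

neither dominates the other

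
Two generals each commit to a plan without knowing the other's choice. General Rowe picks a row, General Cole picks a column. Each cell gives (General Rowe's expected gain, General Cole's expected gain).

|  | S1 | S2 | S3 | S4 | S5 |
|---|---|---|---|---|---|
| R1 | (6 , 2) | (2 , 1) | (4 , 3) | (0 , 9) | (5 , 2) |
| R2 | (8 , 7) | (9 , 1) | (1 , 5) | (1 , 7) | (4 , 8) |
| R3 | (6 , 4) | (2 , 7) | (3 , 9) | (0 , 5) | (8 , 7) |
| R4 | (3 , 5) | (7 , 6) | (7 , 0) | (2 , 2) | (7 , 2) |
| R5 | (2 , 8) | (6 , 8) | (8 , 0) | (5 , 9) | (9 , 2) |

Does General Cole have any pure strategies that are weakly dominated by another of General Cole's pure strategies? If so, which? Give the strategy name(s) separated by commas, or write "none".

none

S1 is not dominated — it holds its own against S2 at R1 (2>1); S3 at R2 (7>5); S4 at R4 (5>2); S5 at R4 (5>2).
S2: no other strategy beats it everywhere (S1 at R3 (7>4); S3 at R4 (6>0); S4 at R3 (7>5); S5 at R4 (6>2)).
S3 is not dominated — it holds its own against S1 at R1 (3>2); S2 at R1 (3>1); S4 at R3 (9>5); S5 at R1 (3>2).
S4 is not dominated — it holds its own against S1 at R1 (9>2); S2 at R1 (9>1); S3 at R1 (9>3); S5 at R1 (9>2).
Nothing dominates S5: S1 at R2 (8>7); S2 at R1 (2>1); S3 at R2 (8>5); S4 at R2 (8>7).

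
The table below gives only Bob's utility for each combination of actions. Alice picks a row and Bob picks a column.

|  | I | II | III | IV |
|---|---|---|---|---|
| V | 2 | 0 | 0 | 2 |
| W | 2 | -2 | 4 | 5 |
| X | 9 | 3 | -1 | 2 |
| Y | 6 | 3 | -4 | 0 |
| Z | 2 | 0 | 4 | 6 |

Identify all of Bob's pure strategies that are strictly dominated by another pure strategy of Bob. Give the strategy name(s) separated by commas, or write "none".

I: no other strategy beats it everywhere (II at V (2>0); III at V (2>0); IV at V (2=2)).
I strictly dominates II — V: 2>0, W: 2>-2, X: 9>3, Y: 6>3, Z: 2>0.
III is strictly dominated by IV (V: 2>0, W: 5>4, X: 2>-1, Y: 0>-4, Z: 6>4).
IV is not dominated — it holds its own against I at V (2=2); II at V (2>0); III at V (2>0).

II, III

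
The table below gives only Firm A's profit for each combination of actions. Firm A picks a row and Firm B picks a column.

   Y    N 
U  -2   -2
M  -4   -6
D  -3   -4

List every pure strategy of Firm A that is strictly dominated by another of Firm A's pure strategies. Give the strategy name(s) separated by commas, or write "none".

U: no other strategy beats it everywhere (M at Y (-2>-4); D at Y (-2>-3)).
U strictly dominates M — Y: -2>-4, N: -2>-6.
D is strictly dominated by U (Y: -2>-3, N: -2>-4).

M, D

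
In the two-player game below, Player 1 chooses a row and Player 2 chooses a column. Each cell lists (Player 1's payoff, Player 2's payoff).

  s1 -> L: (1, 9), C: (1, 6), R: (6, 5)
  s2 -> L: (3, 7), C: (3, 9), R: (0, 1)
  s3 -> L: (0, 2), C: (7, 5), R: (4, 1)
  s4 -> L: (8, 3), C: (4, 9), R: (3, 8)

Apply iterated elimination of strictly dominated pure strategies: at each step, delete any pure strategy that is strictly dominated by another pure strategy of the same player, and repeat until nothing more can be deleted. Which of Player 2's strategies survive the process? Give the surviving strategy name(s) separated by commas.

C

Row s2 is eliminated: s4 beats it against every remaining column (L: 8>3, C: 4>3, R: 3>0).
For Player 2, C strictly dominates R on the remaining rows (s1: 6>5, s3: 5>1, s4: 9>8); eliminate R.
Row s1 is eliminated: s4 beats it against every remaining column (L: 8>1, C: 4>1).
Player 2's strategy L is strictly dominated by C (s3: 5>2, s4: 9>3) and is removed.
For Player 1, s3 strictly dominates s4 on the remaining columns (C: 7>4); eliminate s4.
Among the remaining strategies, none is strictly dominated by another pure strategy of the same player, so the elimination stops.
Surviving strategies — Player 1: {s3}; Player 2: {C}.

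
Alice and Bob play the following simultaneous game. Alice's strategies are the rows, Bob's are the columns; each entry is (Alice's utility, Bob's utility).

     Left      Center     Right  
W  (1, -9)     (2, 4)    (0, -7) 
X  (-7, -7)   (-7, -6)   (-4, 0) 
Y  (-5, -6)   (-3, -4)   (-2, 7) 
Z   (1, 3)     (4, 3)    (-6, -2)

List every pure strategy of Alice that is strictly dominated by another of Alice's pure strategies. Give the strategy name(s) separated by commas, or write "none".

X, Y

Nothing dominates W: X at Left (1>-7); Y at Left (1>-5); Z at Left (1=1).
X is strictly dominated by W (Left: 1>-7, Center: 2>-7, Right: 0>-4).
W strictly dominates Y — Left: 1>-5, Center: 2>-3, Right: 0>-2.
Z is not dominated — it holds its own against W at Left (1=1); X at Left (1>-7); Y at Left (1>-5).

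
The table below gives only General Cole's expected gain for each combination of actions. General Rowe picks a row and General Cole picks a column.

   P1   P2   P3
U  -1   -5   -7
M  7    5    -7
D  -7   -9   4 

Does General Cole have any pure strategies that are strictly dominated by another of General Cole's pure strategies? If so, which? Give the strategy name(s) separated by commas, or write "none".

P2

P1: no other strategy beats it everywhere (P2 at U (-1>-5); P3 at U (-1>-7)).
P1 strictly dominates P2 — U: -1>-5, M: 7>5, D: -7>-9.
P3: no other strategy beats it everywhere (P1 at D (4>-7); P2 at D (4>-9)).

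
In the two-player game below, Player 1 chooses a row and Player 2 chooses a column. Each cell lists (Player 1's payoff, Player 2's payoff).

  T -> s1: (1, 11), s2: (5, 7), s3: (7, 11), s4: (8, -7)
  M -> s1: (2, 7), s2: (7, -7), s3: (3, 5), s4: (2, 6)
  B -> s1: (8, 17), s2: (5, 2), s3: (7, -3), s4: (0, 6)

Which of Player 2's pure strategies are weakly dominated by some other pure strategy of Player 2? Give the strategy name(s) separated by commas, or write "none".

s2, s3, s4

s1 is not dominated — it holds its own against s2 at T (11>7); s3 at M (7>5); s4 at T (11>-7).
s2 is weakly dominated by s1 (T: 11>7, M: 7>-7, B: 17>2).
s1 weakly dominates s3 — T: 11=11, M: 7>5, B: 17>-3.
s4: dominated, since s1 does at least as well everywhere (T: 11>-7, M: 7>6, B: 17>6).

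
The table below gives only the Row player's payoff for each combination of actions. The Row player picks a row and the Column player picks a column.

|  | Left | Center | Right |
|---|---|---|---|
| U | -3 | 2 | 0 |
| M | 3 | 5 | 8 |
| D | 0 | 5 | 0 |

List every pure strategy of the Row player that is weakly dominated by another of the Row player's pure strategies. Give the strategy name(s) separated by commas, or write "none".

U, D

U is weakly dominated by M (Left: 3>-3, Center: 5>2, Right: 8>0).
M: no other strategy beats it everywhere (U at Left (3>-3); D at Left (3>0)).
D is weakly dominated by M (Left: 3>0, Center: 5=5, Right: 8>0).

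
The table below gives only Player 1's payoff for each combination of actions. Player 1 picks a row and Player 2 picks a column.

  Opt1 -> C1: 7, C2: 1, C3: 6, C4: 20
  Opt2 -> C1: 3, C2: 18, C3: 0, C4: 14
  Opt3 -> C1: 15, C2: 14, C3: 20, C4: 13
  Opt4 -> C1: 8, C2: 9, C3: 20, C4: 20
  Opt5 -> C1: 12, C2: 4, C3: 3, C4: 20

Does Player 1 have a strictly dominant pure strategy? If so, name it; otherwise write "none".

Opt1 fails to dominate Opt2 at C2 (1<18).
Opt2 fails to dominate Opt1 at C1 (3<7).
Opt3 fails to dominate Opt1 at C4 (13<20).
Opt4 fails to dominate Opt1 at C4 (20=20).
Opt5 fails to dominate Opt1 at C3 (3<6).
No single strategy dominates all the others.

none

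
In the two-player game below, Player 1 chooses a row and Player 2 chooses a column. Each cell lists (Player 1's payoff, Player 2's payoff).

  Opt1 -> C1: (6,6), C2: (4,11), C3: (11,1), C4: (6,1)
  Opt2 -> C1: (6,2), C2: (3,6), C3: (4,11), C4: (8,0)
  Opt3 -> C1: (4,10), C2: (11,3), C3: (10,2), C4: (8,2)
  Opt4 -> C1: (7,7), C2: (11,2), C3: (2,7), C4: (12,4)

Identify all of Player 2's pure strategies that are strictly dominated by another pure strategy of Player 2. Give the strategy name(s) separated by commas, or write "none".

C4

C1: no other strategy beats it everywhere (C2 at Opt3 (10>3); C3 at Opt1 (6>1); C4 at Opt1 (6>1)).
C2: no other strategy beats it everywhere (C1 at Opt1 (11>6); C3 at Opt1 (11>1); C4 at Opt1 (11>1)).
C3: no other strategy beats it everywhere (C1 at Opt2 (11>2); C2 at Opt2 (11>6); C4 at Opt1 (1=1)).
C4 is strictly dominated by C1 (Opt1: 6>1, Opt2: 2>0, Opt3: 10>2, Opt4: 7>4).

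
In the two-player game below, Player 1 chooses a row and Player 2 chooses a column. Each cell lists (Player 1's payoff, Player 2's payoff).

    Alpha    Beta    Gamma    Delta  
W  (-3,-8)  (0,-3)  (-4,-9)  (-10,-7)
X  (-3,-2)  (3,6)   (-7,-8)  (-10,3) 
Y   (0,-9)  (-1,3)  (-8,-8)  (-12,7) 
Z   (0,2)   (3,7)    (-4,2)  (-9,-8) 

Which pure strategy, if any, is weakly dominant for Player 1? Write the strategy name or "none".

Z vs W: Alpha: 0>-3, Beta: 3>0, Gamma: -4=-4, Delta: -9>-10.
Z vs X: Alpha: 0>-3, Beta: 3=3, Gamma: -4>-7, Delta: -9>-10.
Z vs Y: Alpha: 0=0, Beta: 3>-1, Gamma: -4>-8, Delta: -9>-12.
Z is at least as good as every other strategy against every opponent action, so it is weakly dominant.

Z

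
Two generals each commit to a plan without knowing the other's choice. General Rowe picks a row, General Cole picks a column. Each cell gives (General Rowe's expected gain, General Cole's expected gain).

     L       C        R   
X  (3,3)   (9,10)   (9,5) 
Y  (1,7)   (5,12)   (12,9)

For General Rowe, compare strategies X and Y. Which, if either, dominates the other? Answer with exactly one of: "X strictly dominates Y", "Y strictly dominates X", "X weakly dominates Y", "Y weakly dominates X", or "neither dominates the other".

neither dominates the other

Compare X to Y across each opponent action: L: 3>1, C: 9>5, R: 9<12.
X does better at L, C but worse at R; neither strategy dominates the other.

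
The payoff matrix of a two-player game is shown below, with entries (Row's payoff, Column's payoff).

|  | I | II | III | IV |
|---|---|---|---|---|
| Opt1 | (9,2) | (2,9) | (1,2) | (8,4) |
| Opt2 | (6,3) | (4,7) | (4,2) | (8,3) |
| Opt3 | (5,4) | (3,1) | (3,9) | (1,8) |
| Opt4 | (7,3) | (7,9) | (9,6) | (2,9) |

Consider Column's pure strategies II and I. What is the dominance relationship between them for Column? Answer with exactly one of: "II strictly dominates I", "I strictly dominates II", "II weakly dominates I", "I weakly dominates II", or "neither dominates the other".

neither dominates the other

Compare II to I across each choice by Row: Opt1: 9>2, Opt2: 7>3, Opt3: 1<4, Opt4: 9>3.
II does better at Opt1, Opt2, Opt4 but worse at Opt3; neither strategy dominates the other.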